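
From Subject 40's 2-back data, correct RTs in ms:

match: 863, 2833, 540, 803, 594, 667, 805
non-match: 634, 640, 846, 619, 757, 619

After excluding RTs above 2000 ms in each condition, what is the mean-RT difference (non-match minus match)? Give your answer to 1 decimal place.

-26.2 ms

match: exclude 2833
M(match) = 4272/6 = 712.000
M(non-match) = 4115/6 = 685.833
Difference = 685.833 − 712.000 = -26.167 ms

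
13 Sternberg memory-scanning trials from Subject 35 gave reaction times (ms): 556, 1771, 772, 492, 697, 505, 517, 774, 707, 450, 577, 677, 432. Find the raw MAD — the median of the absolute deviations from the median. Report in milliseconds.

120 ms

Sorted: 432, 450, 492, 505, 517, 556, 577, 677, 697, 707, 772, 774, 1771 → median = 577
|x − 577|: 21, 1194, 195, 85, 120, 72, 60, 197, 130, 127, 0, 100, 145
Sorted deviations: 0, 21, 60, 72, 85, 100, 120, 127, 130, 145, 195, 197, 1194 → MAD = 120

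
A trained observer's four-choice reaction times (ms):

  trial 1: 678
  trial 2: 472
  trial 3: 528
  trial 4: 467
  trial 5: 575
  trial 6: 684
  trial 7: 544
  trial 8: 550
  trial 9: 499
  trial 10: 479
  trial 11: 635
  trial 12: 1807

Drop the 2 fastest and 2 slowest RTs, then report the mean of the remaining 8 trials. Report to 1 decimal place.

Sorted: 467, 472, 479, 499, 528, 544, 550, 575, 635, 678, 684, 1807
Drop lowest 2 (467, 472) and highest 2 (684, 1807)
Remaining (n=8): Σ = 4488, mean = 4488/8 = 561.000

561.0 ms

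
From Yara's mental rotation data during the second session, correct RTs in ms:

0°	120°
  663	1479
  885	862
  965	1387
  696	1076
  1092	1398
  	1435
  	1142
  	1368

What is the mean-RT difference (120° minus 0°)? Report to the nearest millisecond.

408 ms

M(0°) = 4301/5 = 860.200
M(120°) = 10147/8 = 1268.375
Difference = 1268.375 − 860.200 = 408.175 ms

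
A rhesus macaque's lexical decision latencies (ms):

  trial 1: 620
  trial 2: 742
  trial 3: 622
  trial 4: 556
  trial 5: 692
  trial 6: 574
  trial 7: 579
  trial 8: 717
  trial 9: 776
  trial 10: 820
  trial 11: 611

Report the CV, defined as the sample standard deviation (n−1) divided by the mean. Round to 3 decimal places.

n = 11, Σ = 7309, M = 664.4545
Σ(x−M)² = 80052.727; s = √(80052.727/10) = 89.4722
CV = 89.4722 / 664.4545 = 0.13466

0.135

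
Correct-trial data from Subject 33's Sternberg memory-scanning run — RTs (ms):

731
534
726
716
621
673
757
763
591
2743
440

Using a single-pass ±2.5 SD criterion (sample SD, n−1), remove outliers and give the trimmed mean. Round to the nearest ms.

655 ms

n = 11, ΣRT = 9295, M = 845.000
Σ(x−M)² = 4065692.00; s = √(4065692.00/10) = 637.628
Cutoffs: 845.000 ± 2.5·637.628 → [-749.1, 2439.1]
Outside: 2743 → excluded.
Retained (n=10): Σ = 6552, mean = 6552/10 = 655.200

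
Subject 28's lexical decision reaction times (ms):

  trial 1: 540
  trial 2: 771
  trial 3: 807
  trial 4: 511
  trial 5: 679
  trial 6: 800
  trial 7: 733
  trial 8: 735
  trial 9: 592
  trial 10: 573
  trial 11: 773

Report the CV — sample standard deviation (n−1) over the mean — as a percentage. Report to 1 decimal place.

n = 11, Σ = 7514, M = 683.0909
Σ(x−M)² = 120542.909; s = √(120542.909/10) = 109.7920
CV = 109.7920 / 683.0909 = 0.16073 = 16.073%

16.1%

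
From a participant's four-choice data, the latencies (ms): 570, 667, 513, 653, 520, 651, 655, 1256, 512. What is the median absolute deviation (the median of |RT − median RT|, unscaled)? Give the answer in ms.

81 ms

Sorted: 512, 513, 520, 570, 651, 653, 655, 667, 1256 → median = 651
|x − 651|: 81, 16, 138, 2, 131, 0, 4, 605, 139
Sorted deviations: 0, 2, 4, 16, 81, 131, 138, 139, 605 → MAD = 81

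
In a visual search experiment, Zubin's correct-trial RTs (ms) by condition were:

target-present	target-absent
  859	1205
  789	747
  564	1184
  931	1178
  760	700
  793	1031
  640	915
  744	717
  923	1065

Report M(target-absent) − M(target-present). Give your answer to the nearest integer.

193 ms

M(target-present) = 7003/9 = 778.111
M(target-absent) = 8742/9 = 971.333
Difference = 971.333 − 778.111 = 193.222 ms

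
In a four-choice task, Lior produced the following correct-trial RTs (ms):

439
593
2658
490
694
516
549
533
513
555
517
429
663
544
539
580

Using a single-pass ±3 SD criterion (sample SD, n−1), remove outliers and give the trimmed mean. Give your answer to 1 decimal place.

543.6 ms

n = 16, ΣRT = 10812, M = 675.750
Σ(x−M)² = 4261557.00; s = √(4261557.00/15) = 533.014
Cutoffs: 675.750 ± 3·533.014 → [-923.3, 2274.8]
Outside: 2658 → excluded.
Retained (n=15): Σ = 8154, mean = 8154/15 = 543.600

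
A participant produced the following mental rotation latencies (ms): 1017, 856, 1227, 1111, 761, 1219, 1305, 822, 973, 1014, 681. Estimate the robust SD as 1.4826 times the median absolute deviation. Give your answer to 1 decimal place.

284.7 ms

Sorted: 681, 761, 822, 856, 973, 1014, 1017, 1111, 1219, 1227, 1305 → median = 1014
|x − 1014| sorted: 0, 3, 41, 97, 158, 192, 205, 213, 253, 291, 333 → MAD = 192
Robust SD ≈ 1.4826 × 192 = 284.659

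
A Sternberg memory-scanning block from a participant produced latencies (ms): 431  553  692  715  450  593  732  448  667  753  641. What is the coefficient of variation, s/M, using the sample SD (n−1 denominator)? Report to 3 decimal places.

0.198

n = 11, Σ = 6675, M = 606.8182
Σ(x−M)² = 144603.636; s = √(144603.636/10) = 120.2513
CV = 120.2513 / 606.8182 = 0.19817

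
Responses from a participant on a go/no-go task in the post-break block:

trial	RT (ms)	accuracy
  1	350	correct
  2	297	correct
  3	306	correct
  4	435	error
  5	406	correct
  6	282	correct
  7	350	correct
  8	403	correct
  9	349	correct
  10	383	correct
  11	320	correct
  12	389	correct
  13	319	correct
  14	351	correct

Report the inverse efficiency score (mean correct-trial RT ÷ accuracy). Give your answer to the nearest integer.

373 ms

Correct trials (n=13): 350, 297, 306, 406, 282, 350, 403, 349, 383, 320, 389, 319, 351
Mean correct RT = 4505/13 = 346.5385 ms
Proportion correct = 13/14
IES = 346.5385 / (13/14) = 373.195 ms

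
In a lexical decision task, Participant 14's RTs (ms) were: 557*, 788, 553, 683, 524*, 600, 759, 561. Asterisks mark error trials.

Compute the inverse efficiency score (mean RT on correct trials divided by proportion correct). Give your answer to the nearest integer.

876 ms

Correct trials (n=6): 788, 553, 683, 600, 759, 561
Mean correct RT = 3944/6 = 657.3333 ms
Proportion correct = 6/8
IES = 657.3333 / (6/8) = 876.444 ms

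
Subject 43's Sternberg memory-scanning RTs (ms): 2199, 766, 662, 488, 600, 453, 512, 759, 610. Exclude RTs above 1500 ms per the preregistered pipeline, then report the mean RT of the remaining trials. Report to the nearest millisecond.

606 ms

Excluded: 2199
Retained (n=8): Σ = 4850
Mean = 4850/8 = 606.2500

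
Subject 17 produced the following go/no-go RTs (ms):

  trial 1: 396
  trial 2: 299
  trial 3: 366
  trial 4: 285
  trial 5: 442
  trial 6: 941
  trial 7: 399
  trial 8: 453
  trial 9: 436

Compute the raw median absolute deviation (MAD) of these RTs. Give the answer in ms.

Sorted: 285, 299, 366, 396, 399, 436, 442, 453, 941 → median = 399
|x − 399|: 3, 100, 33, 114, 43, 542, 0, 54, 37
Sorted deviations: 0, 3, 33, 37, 43, 54, 100, 114, 542 → MAD = 43

43 ms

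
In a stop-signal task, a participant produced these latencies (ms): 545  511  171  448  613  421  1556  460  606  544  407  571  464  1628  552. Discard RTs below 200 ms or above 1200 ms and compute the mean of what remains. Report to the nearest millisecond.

512 ms

Excluded: 171, 1556, 1628
Retained (n=12): Σ = 6142
Mean = 6142/12 = 511.8333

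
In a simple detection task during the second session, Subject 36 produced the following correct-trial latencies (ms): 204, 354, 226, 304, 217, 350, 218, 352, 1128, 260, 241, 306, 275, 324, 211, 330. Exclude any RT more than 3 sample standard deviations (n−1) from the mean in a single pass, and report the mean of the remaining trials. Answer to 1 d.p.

n = 16, ΣRT = 5300, M = 331.250
Σ(x−M)² = 721539.00; s = √(721539.00/15) = 219.323
Cutoffs: 331.250 ± 3·219.323 → [-326.7, 989.2]
Outside: 1128 → excluded.
Retained (n=15): Σ = 4172, mean = 4172/15 = 278.133

278.1 ms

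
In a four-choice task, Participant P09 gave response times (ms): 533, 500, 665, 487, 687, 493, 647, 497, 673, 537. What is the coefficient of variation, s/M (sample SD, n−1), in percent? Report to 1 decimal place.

14.8%

n = 10, Σ = 5719, M = 571.9000
Σ(x−M)² = 64720.900; s = √(64720.900/9) = 84.8010
CV = 84.8010 / 571.9000 = 0.14828 = 14.828%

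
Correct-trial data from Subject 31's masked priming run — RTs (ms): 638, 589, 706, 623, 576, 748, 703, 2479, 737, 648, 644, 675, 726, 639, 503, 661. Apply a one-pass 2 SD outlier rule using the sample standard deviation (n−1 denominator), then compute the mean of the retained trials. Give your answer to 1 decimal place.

654.4 ms

n = 16, ΣRT = 12295, M = 768.438
Σ(x−M)² = 3182281.94; s = √(3182281.94/15) = 460.600
Cutoffs: 768.438 ± 2·460.600 → [-152.8, 1689.6]
Outside: 2479 → excluded.
Retained (n=15): Σ = 9816, mean = 9816/15 = 654.400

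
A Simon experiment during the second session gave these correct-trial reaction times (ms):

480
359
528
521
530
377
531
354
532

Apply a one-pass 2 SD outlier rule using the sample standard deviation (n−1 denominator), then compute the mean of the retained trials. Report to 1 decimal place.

n = 9, ΣRT = 4212, M = 468.000
Σ(x−M)² = 51620.00; s = √(51620.00/8) = 80.327
Cutoffs: 468.000 ± 2·80.327 → [307.3, 628.7]
No RTs fall outside the cutoffs; all 9 retained. Mean = 4212/9 = 468.000

468.0 ms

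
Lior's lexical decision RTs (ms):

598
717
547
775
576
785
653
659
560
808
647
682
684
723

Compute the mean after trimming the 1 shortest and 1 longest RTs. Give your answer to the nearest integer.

Sorted: 547, 560, 576, 598, 647, 653, 659, 682, 684, 717, 723, 775, 785, 808
Drop lowest 1 (547) and highest 1 (808)
Remaining (n=12): Σ = 8059, mean = 8059/12 = 671.583

672 ms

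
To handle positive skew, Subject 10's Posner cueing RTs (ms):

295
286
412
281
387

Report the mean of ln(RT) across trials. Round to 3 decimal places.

5.792

ln(RT): 5.6870, 5.6560, 6.0210, 5.6384, 5.9584
Σ ln(RT) = 28.9608
Mean = 28.9608/5 = 5.79215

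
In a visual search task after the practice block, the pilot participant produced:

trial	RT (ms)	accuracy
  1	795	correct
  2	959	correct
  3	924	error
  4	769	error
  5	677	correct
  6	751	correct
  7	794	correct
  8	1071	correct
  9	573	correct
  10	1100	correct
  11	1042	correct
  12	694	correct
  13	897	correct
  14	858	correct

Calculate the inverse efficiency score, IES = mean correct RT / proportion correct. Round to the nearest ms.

993 ms

Correct trials (n=12): 795, 959, 677, 751, 794, 1071, 573, 1100, 1042, 694, 897, 858
Mean correct RT = 10211/12 = 850.9167 ms
Proportion correct = 12/14
IES = 850.9167 / (12/14) = 992.736 ms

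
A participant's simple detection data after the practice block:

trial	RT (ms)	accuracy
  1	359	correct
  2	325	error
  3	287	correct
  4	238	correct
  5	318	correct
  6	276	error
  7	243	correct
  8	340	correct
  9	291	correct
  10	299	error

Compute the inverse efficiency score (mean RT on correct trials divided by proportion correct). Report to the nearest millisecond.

424 ms

Correct trials (n=7): 359, 287, 238, 318, 243, 340, 291
Mean correct RT = 2076/7 = 296.5714 ms
Proportion correct = 7/10
IES = 296.5714 / (7/10) = 423.673 ms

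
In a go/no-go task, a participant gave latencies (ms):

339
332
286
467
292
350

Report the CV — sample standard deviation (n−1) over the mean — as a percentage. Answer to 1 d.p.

19.0%

n = 6, Σ = 2066, M = 344.3333
Σ(x−M)² = 21401.333; s = √(21401.333/5) = 65.4237
CV = 65.4237 / 344.3333 = 0.19000 = 19.000%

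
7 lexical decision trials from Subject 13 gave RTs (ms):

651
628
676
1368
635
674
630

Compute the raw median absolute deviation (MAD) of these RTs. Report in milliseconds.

23 ms

Sorted: 628, 630, 635, 651, 674, 676, 1368 → median = 651
|x − 651|: 0, 23, 25, 717, 16, 23, 21
Sorted deviations: 0, 16, 21, 23, 23, 25, 717 → MAD = 23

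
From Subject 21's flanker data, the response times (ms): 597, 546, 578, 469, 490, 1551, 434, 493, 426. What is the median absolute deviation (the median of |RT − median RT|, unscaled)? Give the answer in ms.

59 ms

Sorted: 426, 434, 469, 490, 493, 546, 578, 597, 1551 → median = 493
|x − 493|: 104, 53, 85, 24, 3, 1058, 59, 0, 67
Sorted deviations: 0, 3, 24, 53, 59, 67, 85, 104, 1058 → MAD = 59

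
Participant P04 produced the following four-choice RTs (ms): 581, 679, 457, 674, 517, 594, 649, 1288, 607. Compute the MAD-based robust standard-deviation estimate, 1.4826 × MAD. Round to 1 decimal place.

Sorted: 457, 517, 581, 594, 607, 649, 674, 679, 1288 → median = 607
|x − 607| sorted: 0, 13, 26, 42, 67, 72, 90, 150, 681 → MAD = 67
Robust SD ≈ 1.4826 × 67 = 99.334

99.3 ms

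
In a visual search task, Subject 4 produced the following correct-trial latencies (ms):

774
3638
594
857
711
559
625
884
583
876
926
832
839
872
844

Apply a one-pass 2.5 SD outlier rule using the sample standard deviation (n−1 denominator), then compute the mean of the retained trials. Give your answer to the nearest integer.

770 ms

n = 15, ΣRT = 14414, M = 960.933
Σ(x−M)² = 7894200.93; s = √(7894200.93/14) = 750.914
Cutoffs: 960.933 ± 2.5·750.914 → [-916.4, 2838.2]
Outside: 3638 → excluded.
Retained (n=14): Σ = 10776, mean = 10776/14 = 769.714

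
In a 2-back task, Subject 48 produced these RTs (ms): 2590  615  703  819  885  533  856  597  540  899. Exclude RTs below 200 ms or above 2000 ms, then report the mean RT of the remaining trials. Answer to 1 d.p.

Excluded: 2590
Retained (n=9): Σ = 6447
Mean = 6447/9 = 716.3333

716.3 ms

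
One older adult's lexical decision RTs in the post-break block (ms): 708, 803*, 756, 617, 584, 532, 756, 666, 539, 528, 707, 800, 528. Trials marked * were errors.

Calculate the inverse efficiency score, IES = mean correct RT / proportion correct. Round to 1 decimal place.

697.0 ms

Correct trials (n=12): 708, 756, 617, 584, 532, 756, 666, 539, 528, 707, 800, 528
Mean correct RT = 7721/12 = 643.4167 ms
Proportion correct = 12/13
IES = 643.4167 / (12/13) = 697.035 ms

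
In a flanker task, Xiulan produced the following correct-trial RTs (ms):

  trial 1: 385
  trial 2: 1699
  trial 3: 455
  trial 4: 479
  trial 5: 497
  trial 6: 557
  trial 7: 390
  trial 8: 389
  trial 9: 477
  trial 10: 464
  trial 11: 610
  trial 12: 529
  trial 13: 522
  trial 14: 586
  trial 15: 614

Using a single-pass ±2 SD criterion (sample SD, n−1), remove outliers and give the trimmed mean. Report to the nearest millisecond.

497 ms

n = 15, ΣRT = 8653, M = 576.867
Σ(x−M)² = 1427985.73; s = √(1427985.73/14) = 319.373
Cutoffs: 576.867 ± 2·319.373 → [-61.9, 1215.6]
Outside: 1699 → excluded.
Retained (n=14): Σ = 6954, mean = 6954/14 = 496.714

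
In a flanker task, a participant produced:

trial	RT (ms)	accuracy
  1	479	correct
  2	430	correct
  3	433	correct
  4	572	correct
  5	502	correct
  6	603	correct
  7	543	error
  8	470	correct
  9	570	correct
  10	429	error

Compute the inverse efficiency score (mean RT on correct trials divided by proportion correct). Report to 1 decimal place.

Correct trials (n=8): 479, 430, 433, 572, 502, 603, 470, 570
Mean correct RT = 4059/8 = 507.3750 ms
Proportion correct = 8/10
IES = 507.3750 / (8/10) = 634.219 ms

634.2 ms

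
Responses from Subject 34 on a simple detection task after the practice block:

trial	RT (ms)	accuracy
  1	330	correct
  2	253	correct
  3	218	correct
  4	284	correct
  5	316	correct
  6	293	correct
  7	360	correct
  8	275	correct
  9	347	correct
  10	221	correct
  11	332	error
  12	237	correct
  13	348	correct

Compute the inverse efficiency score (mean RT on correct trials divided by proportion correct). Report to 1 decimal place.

314.3 ms

Correct trials (n=12): 330, 253, 218, 284, 316, 293, 360, 275, 347, 221, 237, 348
Mean correct RT = 3482/12 = 290.1667 ms
Proportion correct = 12/13
IES = 290.1667 / (12/13) = 314.347 ms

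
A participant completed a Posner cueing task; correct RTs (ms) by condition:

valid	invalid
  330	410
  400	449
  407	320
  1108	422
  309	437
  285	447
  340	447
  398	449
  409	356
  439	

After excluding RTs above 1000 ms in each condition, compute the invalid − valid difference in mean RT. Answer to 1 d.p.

46.7 ms

valid: exclude 1108
M(valid) = 3317/9 = 368.556
M(invalid) = 3737/9 = 415.222
Difference = 415.222 − 368.556 = 46.667 ms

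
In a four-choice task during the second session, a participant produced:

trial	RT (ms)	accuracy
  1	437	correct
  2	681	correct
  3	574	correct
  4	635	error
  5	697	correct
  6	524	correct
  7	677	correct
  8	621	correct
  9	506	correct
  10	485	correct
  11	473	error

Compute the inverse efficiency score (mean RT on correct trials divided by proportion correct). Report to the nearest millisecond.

Correct trials (n=9): 437, 681, 574, 697, 524, 677, 621, 506, 485
Mean correct RT = 5202/9 = 578.0000 ms
Proportion correct = 9/11
IES = 578.0000 / (9/11) = 706.444 ms

706 ms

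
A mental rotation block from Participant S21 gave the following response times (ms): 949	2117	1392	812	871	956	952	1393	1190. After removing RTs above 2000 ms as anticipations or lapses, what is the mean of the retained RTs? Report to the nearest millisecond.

Excluded: 2117
Retained (n=8): Σ = 8515
Mean = 8515/8 = 1064.3750

1064 ms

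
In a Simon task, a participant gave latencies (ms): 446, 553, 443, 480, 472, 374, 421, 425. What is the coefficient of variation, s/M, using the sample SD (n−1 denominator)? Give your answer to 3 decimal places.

n = 8, Σ = 3614, M = 451.7500
Σ(x−M)² = 19275.500; s = √(19275.500/7) = 52.4752
CV = 52.4752 / 451.7500 = 0.11616

0.116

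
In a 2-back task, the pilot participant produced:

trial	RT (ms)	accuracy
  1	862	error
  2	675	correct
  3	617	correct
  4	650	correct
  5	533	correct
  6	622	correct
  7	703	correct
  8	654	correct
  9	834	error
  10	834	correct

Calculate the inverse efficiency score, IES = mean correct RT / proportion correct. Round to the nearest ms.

Correct trials (n=8): 675, 617, 650, 533, 622, 703, 654, 834
Mean correct RT = 5288/8 = 661.0000 ms
Proportion correct = 8/10
IES = 661.0000 / (8/10) = 826.250 ms

826 ms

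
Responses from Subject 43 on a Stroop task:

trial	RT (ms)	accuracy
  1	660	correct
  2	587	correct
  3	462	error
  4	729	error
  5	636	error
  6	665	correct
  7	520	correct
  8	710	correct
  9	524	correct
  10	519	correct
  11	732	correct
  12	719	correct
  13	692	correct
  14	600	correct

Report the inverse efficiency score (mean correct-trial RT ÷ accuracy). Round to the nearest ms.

Correct trials (n=11): 660, 587, 665, 520, 710, 524, 519, 732, 719, 692, 600
Mean correct RT = 6928/11 = 629.8182 ms
Proportion correct = 11/14
IES = 629.8182 / (11/14) = 801.587 ms

802 ms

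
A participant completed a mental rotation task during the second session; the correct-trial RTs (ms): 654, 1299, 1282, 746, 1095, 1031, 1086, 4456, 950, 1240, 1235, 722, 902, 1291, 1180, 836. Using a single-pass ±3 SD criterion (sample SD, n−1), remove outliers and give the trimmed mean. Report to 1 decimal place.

1036.6 ms

n = 16, ΣRT = 20005, M = 1250.312
Σ(x−M)² = 11658163.44; s = √(11658163.44/15) = 881.596
Cutoffs: 1250.312 ± 3·881.596 → [-1394.5, 3895.1]
Outside: 4456 → excluded.
Retained (n=15): Σ = 15549, mean = 15549/15 = 1036.600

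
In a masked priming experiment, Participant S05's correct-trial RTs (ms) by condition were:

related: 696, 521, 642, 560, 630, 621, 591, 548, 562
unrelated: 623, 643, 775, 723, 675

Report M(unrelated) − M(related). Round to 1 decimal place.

91.0 ms

M(related) = 5371/9 = 596.778
M(unrelated) = 3439/5 = 687.800
Difference = 687.800 − 596.778 = 91.022 ms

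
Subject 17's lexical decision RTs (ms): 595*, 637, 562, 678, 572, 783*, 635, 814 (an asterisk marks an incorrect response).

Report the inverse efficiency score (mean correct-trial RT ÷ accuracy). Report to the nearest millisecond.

Correct trials (n=6): 637, 562, 678, 572, 635, 814
Mean correct RT = 3898/6 = 649.6667 ms
Proportion correct = 6/8
IES = 649.6667 / (6/8) = 866.222 ms

866 ms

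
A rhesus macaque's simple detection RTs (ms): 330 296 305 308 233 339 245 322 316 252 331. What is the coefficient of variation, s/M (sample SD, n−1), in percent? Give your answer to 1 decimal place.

n = 11, Σ = 3277, M = 297.9091
Σ(x−M)² = 13996.909; s = √(13996.909/10) = 37.4124
CV = 37.4124 / 297.9091 = 0.12558 = 12.558%

12.6%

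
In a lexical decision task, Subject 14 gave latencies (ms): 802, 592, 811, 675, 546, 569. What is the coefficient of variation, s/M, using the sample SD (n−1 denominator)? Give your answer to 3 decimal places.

n = 6, Σ = 3995, M = 665.8333
Σ(x−M)² = 68886.833; s = √(68886.833/5) = 117.3770
CV = 117.3770 / 665.8333 = 0.17629

0.176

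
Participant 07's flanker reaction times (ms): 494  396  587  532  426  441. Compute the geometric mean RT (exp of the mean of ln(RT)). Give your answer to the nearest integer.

ln(RT): 6.2025, 5.9814, 6.3750, 6.2766, 6.0544, 6.0890
Mean ln(RT) = 36.9791/6 = 6.16318
Geometric mean = exp(6.16318) = 474.94 ms

475 ms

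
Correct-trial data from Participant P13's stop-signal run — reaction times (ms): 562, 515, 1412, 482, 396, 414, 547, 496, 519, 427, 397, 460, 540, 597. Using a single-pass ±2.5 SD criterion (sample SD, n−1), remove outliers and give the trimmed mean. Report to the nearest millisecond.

n = 14, ΣRT = 7764, M = 554.571
Σ(x−M)² = 843789.43; s = √(843789.43/13) = 254.768
Cutoffs: 554.571 ± 2.5·254.768 → [-82.3, 1191.5]
Outside: 1412 → excluded.
Retained (n=13): Σ = 6352, mean = 6352/13 = 488.615

489 ms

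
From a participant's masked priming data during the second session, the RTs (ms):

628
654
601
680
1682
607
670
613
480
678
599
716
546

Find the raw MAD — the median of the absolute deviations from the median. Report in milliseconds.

42 ms

Sorted: 480, 546, 599, 601, 607, 613, 628, 654, 670, 678, 680, 716, 1682 → median = 628
|x − 628|: 0, 26, 27, 52, 1054, 21, 42, 15, 148, 50, 29, 88, 82
Sorted deviations: 0, 15, 21, 26, 27, 29, 42, 50, 52, 82, 88, 148, 1054 → MAD = 42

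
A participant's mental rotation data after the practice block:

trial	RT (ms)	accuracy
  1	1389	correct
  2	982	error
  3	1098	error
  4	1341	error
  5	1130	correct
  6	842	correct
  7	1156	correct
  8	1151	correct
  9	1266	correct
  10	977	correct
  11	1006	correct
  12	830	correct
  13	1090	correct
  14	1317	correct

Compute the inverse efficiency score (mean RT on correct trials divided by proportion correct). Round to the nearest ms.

1406 ms

Correct trials (n=11): 1389, 1130, 842, 1156, 1151, 1266, 977, 1006, 830, 1090, 1317
Mean correct RT = 12154/11 = 1104.9091 ms
Proportion correct = 11/14
IES = 1104.9091 / (11/14) = 1406.248 ms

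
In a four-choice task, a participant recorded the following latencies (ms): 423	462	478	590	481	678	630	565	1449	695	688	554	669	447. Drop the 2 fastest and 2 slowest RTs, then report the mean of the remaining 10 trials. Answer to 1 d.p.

579.5 ms

Sorted: 423, 447, 462, 478, 481, 554, 565, 590, 630, 669, 678, 688, 695, 1449
Drop lowest 2 (423, 447) and highest 2 (695, 1449)
Remaining (n=10): Σ = 5795, mean = 5795/10 = 579.500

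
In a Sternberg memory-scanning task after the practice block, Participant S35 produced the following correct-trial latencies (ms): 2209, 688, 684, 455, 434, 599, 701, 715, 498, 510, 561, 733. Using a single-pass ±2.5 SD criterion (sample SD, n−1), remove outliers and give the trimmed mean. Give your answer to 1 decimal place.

598.0 ms

n = 12, ΣRT = 8787, M = 732.250
Σ(x−M)² = 2503522.25; s = √(2503522.25/11) = 477.067
Cutoffs: 732.250 ± 2.5·477.067 → [-460.4, 1924.9]
Outside: 2209 → excluded.
Retained (n=11): Σ = 6578, mean = 6578/11 = 598.000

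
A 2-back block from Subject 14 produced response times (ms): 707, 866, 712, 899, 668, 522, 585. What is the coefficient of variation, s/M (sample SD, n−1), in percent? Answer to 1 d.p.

19.4%

n = 7, Σ = 4959, M = 708.4286
Σ(x−M)² = 112785.714; s = √(112785.714/6) = 137.1044
CV = 137.1044 / 708.4286 = 0.19353 = 19.353%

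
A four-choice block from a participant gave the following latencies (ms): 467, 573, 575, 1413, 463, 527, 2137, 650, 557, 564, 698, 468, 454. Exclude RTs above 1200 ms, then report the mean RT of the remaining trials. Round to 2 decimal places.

545.09 ms

Excluded: 1413, 2137
Retained (n=11): Σ = 5996
Mean = 5996/11 = 545.0909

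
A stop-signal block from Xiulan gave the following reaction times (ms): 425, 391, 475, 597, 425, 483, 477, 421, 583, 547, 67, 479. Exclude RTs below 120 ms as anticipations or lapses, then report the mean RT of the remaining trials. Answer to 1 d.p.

482.1 ms

Excluded: 67
Retained (n=11): Σ = 5303
Mean = 5303/11 = 482.0909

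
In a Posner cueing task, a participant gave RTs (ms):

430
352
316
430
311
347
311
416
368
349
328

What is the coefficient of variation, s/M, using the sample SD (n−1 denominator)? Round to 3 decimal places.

n = 11, Σ = 3958, M = 359.8182
Σ(x−M)² = 21115.636; s = √(21115.636/10) = 45.9518
CV = 45.9518 / 359.8182 = 0.12771

0.128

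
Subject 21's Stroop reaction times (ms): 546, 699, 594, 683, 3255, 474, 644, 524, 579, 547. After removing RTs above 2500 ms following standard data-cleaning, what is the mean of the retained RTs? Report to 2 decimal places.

587.78 ms

Excluded: 3255
Retained (n=9): Σ = 5290
Mean = 5290/9 = 587.7778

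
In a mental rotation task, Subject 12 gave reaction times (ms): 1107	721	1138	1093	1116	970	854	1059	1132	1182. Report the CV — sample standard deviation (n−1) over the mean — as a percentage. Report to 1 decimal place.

n = 10, Σ = 10372, M = 1037.2000
Σ(x−M)² = 192845.600; s = √(192845.600/9) = 146.3806
CV = 146.3806 / 1037.2000 = 0.14113 = 14.113%

14.1%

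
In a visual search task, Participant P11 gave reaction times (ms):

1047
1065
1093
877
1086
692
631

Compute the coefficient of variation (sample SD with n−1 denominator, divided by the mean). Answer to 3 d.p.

0.212

n = 7, Σ = 6491, M = 927.2857
Σ(x−M)² = 231621.429; s = √(231621.429/6) = 196.4779
CV = 196.4779 / 927.2857 = 0.21188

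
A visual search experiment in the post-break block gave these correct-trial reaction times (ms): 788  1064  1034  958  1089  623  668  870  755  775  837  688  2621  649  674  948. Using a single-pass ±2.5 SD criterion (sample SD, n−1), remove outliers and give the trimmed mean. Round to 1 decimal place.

828.0 ms

n = 16, ΣRT = 15041, M = 940.062
Σ(x−M)² = 3366038.94; s = √(3366038.94/15) = 473.712
Cutoffs: 940.062 ± 2.5·473.712 → [-244.2, 2124.3]
Outside: 2621 → excluded.
Retained (n=15): Σ = 12420, mean = 12420/15 = 828.000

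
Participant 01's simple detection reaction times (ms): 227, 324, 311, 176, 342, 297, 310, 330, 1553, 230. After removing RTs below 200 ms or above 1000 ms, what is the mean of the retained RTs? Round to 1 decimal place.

Excluded: 176, 1553
Retained (n=8): Σ = 2371
Mean = 2371/8 = 296.3750

296.4 ms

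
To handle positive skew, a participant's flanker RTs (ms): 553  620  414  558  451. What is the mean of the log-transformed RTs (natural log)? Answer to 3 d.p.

ln(RT): 6.3154, 6.4297, 6.0259, 6.3244, 6.1115
Σ ln(RT) = 31.2068
Mean = 31.2068/5 = 6.24135

6.241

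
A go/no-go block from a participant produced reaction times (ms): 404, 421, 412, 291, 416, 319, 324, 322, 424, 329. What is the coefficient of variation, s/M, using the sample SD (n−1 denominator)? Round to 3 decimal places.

n = 10, Σ = 3662, M = 366.2000
Σ(x−M)² = 25351.600; s = √(25351.600/9) = 53.0740
CV = 53.0740 / 366.2000 = 0.14493

0.145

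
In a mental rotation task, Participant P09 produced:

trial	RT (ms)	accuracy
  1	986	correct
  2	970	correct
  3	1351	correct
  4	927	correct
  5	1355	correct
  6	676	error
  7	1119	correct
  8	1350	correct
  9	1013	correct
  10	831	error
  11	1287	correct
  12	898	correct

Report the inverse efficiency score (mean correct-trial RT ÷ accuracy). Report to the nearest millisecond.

1351 ms

Correct trials (n=10): 986, 970, 1351, 927, 1355, 1119, 1350, 1013, 1287, 898
Mean correct RT = 11256/10 = 1125.6000 ms
Proportion correct = 10/12
IES = 1125.6000 / (10/12) = 1350.720 ms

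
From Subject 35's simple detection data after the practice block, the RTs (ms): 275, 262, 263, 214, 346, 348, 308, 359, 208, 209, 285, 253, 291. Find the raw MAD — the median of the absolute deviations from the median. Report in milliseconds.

Sorted: 208, 209, 214, 253, 262, 263, 275, 285, 291, 308, 346, 348, 359 → median = 275
|x − 275|: 0, 13, 12, 61, 71, 73, 33, 84, 67, 66, 10, 22, 16
Sorted deviations: 0, 10, 12, 13, 16, 22, 33, 61, 66, 67, 71, 73, 84 → MAD = 33

33 ms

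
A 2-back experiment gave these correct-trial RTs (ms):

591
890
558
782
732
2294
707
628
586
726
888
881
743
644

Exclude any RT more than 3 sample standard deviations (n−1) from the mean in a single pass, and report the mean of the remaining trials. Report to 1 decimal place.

719.7 ms

n = 14, ΣRT = 11650, M = 832.143
Σ(x−M)² = 2464259.71; s = √(2464259.71/13) = 435.383
Cutoffs: 832.143 ± 3·435.383 → [-474.0, 2138.3]
Outside: 2294 → excluded.
Retained (n=13): Σ = 9356, mean = 9356/13 = 719.692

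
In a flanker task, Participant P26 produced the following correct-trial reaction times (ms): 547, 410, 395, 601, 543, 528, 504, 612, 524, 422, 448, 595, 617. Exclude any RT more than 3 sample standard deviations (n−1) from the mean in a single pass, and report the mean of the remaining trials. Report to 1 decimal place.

518.9 ms

n = 13, ΣRT = 6746, M = 518.923
Σ(x−M)² = 74150.92; s = √(74150.92/12) = 78.608
Cutoffs: 518.923 ± 3·78.608 → [283.1, 754.7]
No RTs fall outside the cutoffs; all 13 retained. Mean = 6746/13 = 518.923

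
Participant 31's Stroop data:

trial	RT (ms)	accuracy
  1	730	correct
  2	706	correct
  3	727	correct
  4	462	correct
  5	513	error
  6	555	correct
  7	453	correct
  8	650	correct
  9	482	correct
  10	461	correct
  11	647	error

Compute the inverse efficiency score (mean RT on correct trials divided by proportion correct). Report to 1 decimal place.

Correct trials (n=9): 730, 706, 727, 462, 555, 453, 650, 482, 461
Mean correct RT = 5226/9 = 580.6667 ms
Proportion correct = 9/11
IES = 580.6667 / (9/11) = 709.704 ms

709.7 ms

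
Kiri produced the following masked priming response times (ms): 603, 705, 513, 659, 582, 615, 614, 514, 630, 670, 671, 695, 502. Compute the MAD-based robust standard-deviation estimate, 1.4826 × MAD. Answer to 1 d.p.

81.5 ms

Sorted: 502, 513, 514, 582, 603, 614, 615, 630, 659, 670, 671, 695, 705 → median = 615
|x − 615| sorted: 0, 1, 12, 15, 33, 44, 55, 56, 80, 90, 101, 102, 113 → MAD = 55
Robust SD ≈ 1.4826 × 55 = 81.543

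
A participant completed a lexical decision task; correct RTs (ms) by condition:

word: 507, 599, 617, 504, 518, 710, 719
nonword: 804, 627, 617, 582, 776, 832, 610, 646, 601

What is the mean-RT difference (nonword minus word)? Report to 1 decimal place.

M(word) = 4174/7 = 596.286
M(nonword) = 6095/9 = 677.222
Difference = 677.222 − 596.286 = 80.937 ms

80.9 ms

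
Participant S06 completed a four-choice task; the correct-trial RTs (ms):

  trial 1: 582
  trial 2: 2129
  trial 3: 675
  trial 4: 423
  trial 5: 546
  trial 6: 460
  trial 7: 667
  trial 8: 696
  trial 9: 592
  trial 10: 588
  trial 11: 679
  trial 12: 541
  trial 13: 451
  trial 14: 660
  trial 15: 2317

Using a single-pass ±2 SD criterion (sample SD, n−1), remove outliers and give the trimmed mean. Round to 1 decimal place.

n = 15, ΣRT = 12006, M = 800.400
Σ(x−M)² = 4792757.60; s = √(4792757.60/14) = 585.098
Cutoffs: 800.400 ± 2·585.098 → [-369.8, 1970.6]
Outside: 2129, 2317 → excluded.
Retained (n=13): Σ = 7560, mean = 7560/13 = 581.538

581.5 ms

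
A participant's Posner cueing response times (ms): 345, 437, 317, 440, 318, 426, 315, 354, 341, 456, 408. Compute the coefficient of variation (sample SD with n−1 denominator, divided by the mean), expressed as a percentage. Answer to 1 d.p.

14.7%

n = 11, Σ = 4157, M = 377.9091
Σ(x−M)² = 30936.909; s = √(30936.909/10) = 55.6210
CV = 55.6210 / 377.9091 = 0.14718 = 14.718%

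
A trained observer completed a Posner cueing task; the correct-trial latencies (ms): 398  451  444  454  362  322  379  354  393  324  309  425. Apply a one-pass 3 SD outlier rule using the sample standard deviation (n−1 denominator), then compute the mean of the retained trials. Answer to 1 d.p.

384.6 ms

n = 12, ΣRT = 4615, M = 384.583
Σ(x−M)² = 29420.92; s = √(29420.92/11) = 51.717
Cutoffs: 384.583 ± 3·51.717 → [229.4, 539.7]
No RTs fall outside the cutoffs; all 12 retained. Mean = 4615/12 = 384.583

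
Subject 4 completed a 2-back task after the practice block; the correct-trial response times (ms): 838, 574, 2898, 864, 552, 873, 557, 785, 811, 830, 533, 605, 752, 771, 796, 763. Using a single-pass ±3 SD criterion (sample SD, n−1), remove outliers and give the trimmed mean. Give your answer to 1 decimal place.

n = 16, ΣRT = 13802, M = 862.625
Σ(x−M)² = 4636441.75; s = √(4636441.75/15) = 555.964
Cutoffs: 862.625 ± 3·555.964 → [-805.3, 2530.5]
Outside: 2898 → excluded.
Retained (n=15): Σ = 10904, mean = 10904/15 = 726.933

726.9 ms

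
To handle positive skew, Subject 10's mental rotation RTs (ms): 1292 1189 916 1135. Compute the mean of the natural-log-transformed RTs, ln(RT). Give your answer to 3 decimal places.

7.025

ln(RT): 7.1639, 7.0809, 6.8200, 7.0344
Σ ln(RT) = 28.0992
Mean = 28.0992/4 = 7.02480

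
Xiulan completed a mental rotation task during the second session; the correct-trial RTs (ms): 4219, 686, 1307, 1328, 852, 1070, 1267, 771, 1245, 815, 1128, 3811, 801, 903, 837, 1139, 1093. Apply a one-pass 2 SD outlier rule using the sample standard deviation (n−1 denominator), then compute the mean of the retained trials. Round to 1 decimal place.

1016.1 ms

n = 17, ΣRT = 23272, M = 1368.941
Σ(x−M)² = 16614828.94; s = √(16614828.94/16) = 1019.032
Cutoffs: 1368.941 ± 2·1019.032 → [-669.1, 3407.0]
Outside: 3811, 4219 → excluded.
Retained (n=15): Σ = 15242, mean = 15242/15 = 1016.133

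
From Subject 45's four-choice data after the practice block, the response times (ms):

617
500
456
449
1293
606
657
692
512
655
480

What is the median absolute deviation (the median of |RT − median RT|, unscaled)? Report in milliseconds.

Sorted: 449, 456, 480, 500, 512, 606, 617, 655, 657, 692, 1293 → median = 606
|x − 606|: 11, 106, 150, 157, 687, 0, 51, 86, 94, 49, 126
Sorted deviations: 0, 11, 49, 51, 86, 94, 106, 126, 150, 157, 687 → MAD = 94

94 ms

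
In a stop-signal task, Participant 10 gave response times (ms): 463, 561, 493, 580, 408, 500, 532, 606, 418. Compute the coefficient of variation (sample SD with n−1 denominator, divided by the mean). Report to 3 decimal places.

n = 9, Σ = 4561, M = 506.7778
Σ(x−M)² = 38573.556; s = √(38573.556/8) = 69.4384
CV = 69.4384 / 506.7778 = 0.13702

0.137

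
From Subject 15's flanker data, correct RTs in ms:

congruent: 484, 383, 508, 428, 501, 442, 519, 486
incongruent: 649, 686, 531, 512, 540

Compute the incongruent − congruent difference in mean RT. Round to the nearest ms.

115 ms

M(congruent) = 3751/8 = 468.875
M(incongruent) = 2918/5 = 583.600
Difference = 583.600 − 468.875 = 114.725 ms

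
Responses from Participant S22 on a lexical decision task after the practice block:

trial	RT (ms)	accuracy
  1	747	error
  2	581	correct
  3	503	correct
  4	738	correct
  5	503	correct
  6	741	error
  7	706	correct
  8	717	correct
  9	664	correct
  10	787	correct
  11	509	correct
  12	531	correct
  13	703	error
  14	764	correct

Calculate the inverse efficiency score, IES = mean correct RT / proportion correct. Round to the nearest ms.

Correct trials (n=11): 581, 503, 738, 503, 706, 717, 664, 787, 509, 531, 764
Mean correct RT = 7003/11 = 636.6364 ms
Proportion correct = 11/14
IES = 636.6364 / (11/14) = 810.264 ms

810 ms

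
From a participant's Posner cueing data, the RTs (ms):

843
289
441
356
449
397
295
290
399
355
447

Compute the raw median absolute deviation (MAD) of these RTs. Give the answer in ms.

Sorted: 289, 290, 295, 355, 356, 397, 399, 441, 447, 449, 843 → median = 397
|x − 397|: 446, 108, 44, 41, 52, 0, 102, 107, 2, 42, 50
Sorted deviations: 0, 2, 41, 42, 44, 50, 52, 102, 107, 108, 446 → MAD = 50

50 ms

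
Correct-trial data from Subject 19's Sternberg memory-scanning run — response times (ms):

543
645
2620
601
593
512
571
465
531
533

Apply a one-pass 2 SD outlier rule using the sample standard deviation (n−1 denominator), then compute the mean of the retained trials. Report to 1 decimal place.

554.9 ms

n = 10, ΣRT = 7614, M = 761.400
Σ(x−M)² = 3861284.40; s = √(3861284.40/9) = 655.005
Cutoffs: 761.400 ± 2·655.005 → [-548.6, 2071.4]
Outside: 2620 → excluded.
Retained (n=9): Σ = 4994, mean = 4994/9 = 554.889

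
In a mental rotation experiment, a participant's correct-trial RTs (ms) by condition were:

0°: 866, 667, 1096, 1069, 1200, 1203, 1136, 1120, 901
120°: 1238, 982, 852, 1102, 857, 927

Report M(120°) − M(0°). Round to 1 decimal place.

-35.7 ms

M(0°) = 9258/9 = 1028.667
M(120°) = 5958/6 = 993.000
Difference = 993.000 − 1028.667 = -35.667 ms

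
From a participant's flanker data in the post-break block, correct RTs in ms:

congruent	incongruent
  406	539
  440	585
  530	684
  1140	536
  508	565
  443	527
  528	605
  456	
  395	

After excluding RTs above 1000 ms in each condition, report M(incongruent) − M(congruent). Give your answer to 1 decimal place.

congruent: exclude 1140
M(congruent) = 3706/8 = 463.250
M(incongruent) = 4041/7 = 577.286
Difference = 577.286 − 463.250 = 114.036 ms

114.0 ms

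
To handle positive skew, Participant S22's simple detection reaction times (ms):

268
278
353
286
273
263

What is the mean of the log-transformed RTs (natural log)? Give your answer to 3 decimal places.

5.654

ln(RT): 5.5910, 5.6276, 5.8665, 5.6560, 5.6095, 5.5722
Σ ln(RT) = 33.9227
Mean = 33.9227/6 = 5.65378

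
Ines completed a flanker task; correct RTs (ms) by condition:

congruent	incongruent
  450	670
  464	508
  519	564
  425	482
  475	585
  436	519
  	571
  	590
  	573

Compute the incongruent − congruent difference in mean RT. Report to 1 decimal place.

M(congruent) = 2769/6 = 461.500
M(incongruent) = 5062/9 = 562.444
Difference = 562.444 − 461.500 = 100.944 ms

100.9 ms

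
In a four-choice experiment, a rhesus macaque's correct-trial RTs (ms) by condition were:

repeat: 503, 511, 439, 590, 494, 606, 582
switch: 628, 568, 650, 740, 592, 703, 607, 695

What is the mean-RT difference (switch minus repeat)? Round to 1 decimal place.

115.7 ms

M(repeat) = 3725/7 = 532.143
M(switch) = 5183/8 = 647.875
Difference = 647.875 − 532.143 = 115.732 ms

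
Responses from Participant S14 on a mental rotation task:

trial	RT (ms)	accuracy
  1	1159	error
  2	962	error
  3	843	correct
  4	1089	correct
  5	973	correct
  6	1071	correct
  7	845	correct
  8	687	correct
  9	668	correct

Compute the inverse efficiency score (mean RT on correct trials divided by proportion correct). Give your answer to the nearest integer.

Correct trials (n=7): 843, 1089, 973, 1071, 845, 687, 668
Mean correct RT = 6176/7 = 882.2857 ms
Proportion correct = 7/9
IES = 882.2857 / (7/9) = 1134.367 ms

1134 ms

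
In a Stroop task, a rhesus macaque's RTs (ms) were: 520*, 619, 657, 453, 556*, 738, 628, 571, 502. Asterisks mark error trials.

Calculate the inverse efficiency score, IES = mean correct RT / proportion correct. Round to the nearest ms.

Correct trials (n=7): 619, 657, 453, 738, 628, 571, 502
Mean correct RT = 4168/7 = 595.4286 ms
Proportion correct = 7/9
IES = 595.4286 / (7/9) = 765.551 ms

766 ms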